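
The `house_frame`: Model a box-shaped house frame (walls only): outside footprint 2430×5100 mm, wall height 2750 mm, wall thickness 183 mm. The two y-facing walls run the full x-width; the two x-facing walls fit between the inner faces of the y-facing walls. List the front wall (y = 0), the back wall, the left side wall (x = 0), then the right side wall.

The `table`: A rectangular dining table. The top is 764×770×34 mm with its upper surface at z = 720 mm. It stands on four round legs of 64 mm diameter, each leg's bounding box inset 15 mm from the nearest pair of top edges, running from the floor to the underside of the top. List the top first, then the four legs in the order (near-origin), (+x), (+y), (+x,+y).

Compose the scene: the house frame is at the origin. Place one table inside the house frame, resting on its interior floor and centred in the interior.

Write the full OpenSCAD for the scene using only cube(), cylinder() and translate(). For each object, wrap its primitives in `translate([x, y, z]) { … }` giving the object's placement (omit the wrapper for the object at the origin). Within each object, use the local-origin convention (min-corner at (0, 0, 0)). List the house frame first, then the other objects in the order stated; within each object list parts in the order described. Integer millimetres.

cube([2430, 183, 2750]);
translate([0, 4917, 0]) cube([2430, 183, 2750]);
translate([0, 183, 0]) cube([183, 4734, 2750]);
translate([2247, 183, 0]) cube([183, 4734, 2750]);
translate([833, 2165, 0]) {
  translate([0, 0, 686]) cube([764, 770, 34]);
  translate([47, 47, 0]) cylinder(h = 686, r = 32);
  translate([717, 47, 0]) cylinder(h = 686, r = 32);
  translate([47, 723, 0]) cylinder(h = 686, r = 32);
  translate([717, 723, 0]) cylinder(h = 686, r = 32);
}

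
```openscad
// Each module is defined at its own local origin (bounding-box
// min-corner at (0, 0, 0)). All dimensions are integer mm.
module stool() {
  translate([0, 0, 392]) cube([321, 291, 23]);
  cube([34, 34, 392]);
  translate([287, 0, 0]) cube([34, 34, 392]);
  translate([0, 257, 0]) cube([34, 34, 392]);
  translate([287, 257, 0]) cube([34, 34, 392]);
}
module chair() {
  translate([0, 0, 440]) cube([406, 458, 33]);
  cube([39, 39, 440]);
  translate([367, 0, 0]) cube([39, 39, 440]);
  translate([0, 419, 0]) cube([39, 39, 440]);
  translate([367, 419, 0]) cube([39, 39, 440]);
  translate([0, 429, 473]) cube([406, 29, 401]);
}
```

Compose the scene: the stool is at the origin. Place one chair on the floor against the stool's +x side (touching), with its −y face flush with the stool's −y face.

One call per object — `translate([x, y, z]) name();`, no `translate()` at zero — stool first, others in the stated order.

stool();
translate([321, 0, 0]) chair();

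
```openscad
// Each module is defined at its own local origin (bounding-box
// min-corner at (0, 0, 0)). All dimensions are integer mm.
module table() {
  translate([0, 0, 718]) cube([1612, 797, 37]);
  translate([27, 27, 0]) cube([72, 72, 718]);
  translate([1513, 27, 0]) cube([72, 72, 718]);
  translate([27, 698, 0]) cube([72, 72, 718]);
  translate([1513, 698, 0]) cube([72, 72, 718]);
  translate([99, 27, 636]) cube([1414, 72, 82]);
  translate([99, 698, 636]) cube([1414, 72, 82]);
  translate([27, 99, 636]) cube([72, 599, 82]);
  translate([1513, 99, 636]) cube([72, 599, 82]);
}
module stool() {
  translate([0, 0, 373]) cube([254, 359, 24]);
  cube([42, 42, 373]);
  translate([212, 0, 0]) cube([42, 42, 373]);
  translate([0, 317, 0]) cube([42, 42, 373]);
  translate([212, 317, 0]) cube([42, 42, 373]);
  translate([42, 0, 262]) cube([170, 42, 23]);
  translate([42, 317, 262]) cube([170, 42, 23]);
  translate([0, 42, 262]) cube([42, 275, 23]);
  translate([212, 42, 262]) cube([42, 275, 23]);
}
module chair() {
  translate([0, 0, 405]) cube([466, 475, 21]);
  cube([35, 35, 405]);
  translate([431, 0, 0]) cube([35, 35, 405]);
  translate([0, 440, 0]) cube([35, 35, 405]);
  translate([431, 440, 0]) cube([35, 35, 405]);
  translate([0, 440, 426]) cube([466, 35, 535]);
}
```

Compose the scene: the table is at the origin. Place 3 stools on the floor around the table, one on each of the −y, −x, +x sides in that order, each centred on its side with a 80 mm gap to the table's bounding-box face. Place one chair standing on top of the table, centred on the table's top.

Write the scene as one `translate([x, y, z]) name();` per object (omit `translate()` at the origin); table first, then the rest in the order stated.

table();
translate([679, -439, 0]) stool();
translate([-334, 219, 0]) stool();
translate([1692, 219, 0]) stool();
translate([573, 161, 755]) chair();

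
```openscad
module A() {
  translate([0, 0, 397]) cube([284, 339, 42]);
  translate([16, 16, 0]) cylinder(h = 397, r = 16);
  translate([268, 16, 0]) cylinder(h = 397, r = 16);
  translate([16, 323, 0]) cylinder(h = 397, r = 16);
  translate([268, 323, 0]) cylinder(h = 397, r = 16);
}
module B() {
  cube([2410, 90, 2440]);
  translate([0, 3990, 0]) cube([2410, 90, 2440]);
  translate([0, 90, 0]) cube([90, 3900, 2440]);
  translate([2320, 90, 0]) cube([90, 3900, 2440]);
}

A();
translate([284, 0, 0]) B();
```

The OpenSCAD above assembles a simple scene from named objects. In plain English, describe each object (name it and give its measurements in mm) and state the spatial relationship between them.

A is a four-legged stool. The seat is a 284×339×42 mm slab whose top surface is at z = 439 mm; four round legs, each 32 mm in diameter, run from the floor (z = 0) to the underside of the seat, each leg's axis is inset half a diameter from the nearest pair of seat edges (so the leg's bounding box is flush with the corner).

B is the wall frame of a small rectangular building: four walls, each 2440 mm tall and 90 mm thick, enclosing a footprint 2410 mm (x) by 4080 mm (y) outside-to-outside, with no floor or roof. The front and back walls (the −y and +y sides) span the full width; the two side walls fit between them.

The house frame is against the stool's +x side, with their −y faces flush.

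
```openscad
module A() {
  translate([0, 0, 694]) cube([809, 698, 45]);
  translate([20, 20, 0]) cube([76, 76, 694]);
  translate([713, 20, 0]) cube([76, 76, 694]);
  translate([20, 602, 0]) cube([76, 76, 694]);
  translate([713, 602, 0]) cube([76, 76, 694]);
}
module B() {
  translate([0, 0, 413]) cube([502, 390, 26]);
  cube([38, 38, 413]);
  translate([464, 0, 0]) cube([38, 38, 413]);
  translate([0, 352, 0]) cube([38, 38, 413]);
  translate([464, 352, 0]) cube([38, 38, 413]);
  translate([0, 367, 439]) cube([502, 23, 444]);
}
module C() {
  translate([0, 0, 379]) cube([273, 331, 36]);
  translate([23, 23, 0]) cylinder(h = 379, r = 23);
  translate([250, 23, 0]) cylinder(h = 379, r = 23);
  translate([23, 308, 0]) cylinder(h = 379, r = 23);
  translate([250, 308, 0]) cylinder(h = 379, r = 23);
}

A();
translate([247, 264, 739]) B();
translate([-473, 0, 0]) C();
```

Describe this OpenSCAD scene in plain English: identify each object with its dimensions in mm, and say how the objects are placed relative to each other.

A is a rectangular dining table. The top is 809×698×45 mm with its upper surface at z = 739 mm. It stands on four 76×76 mm square legs, each inset 20 mm from the nearest pair of top edges, running from the floor to the underside of the top.

B is a chair. The seat is a 502×390×26 mm slab with its top at z = 439 mm, on four 38×38 mm corner legs (flush with the seat edges, standing on z = 0). A flat backrest 23 mm thick, 444 mm tall, spans the full seat width and rises from the seat top along its +y edge, rear face flush with the rear of the seat.

C is a simple wooden stool: a rectangular seat 273 mm (x) by 331 mm (y), 36 mm thick, top face at z = 415 mm, on four round legs, each 46 mm in diameter. The legs rest on z = 0, each leg's axis is inset half a diameter from the nearest pair of seat edges (so the leg's bounding box is flush with the corner).

The chair is on top of the table. The stool is on the floor beside the table on its −x side.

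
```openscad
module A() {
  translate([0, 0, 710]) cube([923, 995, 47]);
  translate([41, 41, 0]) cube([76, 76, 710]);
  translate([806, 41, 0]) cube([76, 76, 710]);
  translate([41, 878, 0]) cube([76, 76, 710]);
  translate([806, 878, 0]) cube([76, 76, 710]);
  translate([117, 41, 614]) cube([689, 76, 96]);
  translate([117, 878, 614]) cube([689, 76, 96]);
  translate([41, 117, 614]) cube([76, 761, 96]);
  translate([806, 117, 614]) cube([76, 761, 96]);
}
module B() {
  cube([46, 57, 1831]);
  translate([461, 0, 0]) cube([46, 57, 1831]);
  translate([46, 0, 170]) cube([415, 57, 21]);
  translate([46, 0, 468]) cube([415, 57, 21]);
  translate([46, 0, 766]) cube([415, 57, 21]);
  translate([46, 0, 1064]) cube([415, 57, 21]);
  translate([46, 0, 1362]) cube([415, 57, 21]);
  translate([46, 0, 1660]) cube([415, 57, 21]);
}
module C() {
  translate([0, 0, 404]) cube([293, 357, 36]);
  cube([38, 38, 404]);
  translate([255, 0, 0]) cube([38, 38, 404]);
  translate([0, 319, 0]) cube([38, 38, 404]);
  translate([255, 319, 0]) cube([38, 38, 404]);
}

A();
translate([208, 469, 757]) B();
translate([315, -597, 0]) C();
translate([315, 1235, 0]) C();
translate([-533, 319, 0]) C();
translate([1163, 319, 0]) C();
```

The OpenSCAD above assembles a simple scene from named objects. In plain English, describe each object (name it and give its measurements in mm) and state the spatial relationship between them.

A is a table: top 923 mm (x) × 995 mm (y), 47 mm thick, upper face at z = 757 mm, on four 76×76 mm square legs, each inset 41 mm from the nearest pair of top edges, running from z = 0 to the bottom of the top. Four apron rails, 76 mm thick and 96 mm tall, run between adjacent legs with their top edges flush with the underside of the top and their outer faces flush with the legs' outer faces.

B is a straight ladder. Two 46×57 mm vertical rails, 1831 mm tall, stand 507 mm apart (outside-to-outside) with their front faces coplanar on the −y side. 6 rungs, each 57 mm deep and 21 mm tall, span between the inner faces of the rails, front faces flush with the rails. The lowest rung's underside is at z = 170 mm and rungs are spaced 298 mm apart (underside to underside).

C is a four-legged stool. The seat is 293×357 mm, 36 mm thick, top at z = 440 mm. It stands on four square legs, each 38×38 mm in cross-section, from z = 0 to the seat underside, each flush with a corner of the seat.

The ladder is on top of the table, centred. Four stools sit around the table at the −y, +y, −x, +x sides.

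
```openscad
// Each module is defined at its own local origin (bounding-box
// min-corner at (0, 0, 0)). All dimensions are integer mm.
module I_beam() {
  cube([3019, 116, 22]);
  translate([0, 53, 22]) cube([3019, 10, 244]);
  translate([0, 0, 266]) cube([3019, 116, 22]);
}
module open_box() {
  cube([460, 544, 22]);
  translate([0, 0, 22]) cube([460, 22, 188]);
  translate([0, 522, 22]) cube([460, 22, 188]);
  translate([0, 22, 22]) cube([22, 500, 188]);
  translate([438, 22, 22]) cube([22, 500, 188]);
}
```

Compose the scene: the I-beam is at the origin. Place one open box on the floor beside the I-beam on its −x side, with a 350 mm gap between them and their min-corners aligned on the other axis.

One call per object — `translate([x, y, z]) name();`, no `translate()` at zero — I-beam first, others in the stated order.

I_beam();
translate([-810, 0, 0]) open_box();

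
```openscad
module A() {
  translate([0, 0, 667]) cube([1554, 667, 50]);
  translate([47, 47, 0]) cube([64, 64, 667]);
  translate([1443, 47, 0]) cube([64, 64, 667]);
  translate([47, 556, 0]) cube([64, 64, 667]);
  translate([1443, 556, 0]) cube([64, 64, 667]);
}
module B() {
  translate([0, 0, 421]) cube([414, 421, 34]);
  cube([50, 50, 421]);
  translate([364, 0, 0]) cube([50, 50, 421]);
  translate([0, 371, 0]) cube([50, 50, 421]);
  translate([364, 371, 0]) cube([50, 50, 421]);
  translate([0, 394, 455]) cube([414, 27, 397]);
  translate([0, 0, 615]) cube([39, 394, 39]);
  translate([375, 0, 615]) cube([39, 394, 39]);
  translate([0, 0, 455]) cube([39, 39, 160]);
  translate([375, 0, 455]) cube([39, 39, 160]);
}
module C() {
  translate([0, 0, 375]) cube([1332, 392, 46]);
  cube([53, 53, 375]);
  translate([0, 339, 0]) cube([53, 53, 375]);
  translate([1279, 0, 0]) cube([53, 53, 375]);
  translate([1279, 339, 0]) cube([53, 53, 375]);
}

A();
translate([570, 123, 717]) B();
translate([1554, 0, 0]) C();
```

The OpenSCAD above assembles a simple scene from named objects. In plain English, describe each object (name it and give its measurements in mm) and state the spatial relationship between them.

A is a table with a 1554×667 mm rectangular top, 50 mm thick, top surface at z = 717 mm, supported by four 64×64 mm square legs, each inset 47 mm from the nearest pair of top edges, running from the floor.

B is a chair. The seat is a 414×421×34 mm slab with its top at z = 455 mm, on four 50×50 mm corner legs (flush with the seat edges, standing on z = 0). A flat backrest 27 mm thick, 397 mm tall, spans the full seat width and rises from the seat top along its +y edge, rear face flush with the rear of the seat. Two armrests of 39×39 mm section run along each side from the seat's front edge to the front of the backrest, top faces 199 mm above the seat top and outer faces flush with the seat's x-edges; a 39×39 mm post under the front of each armrest stands on the seat at the front corner.

C is a long wooden bench with a 1332 mm (x) × 392 mm (y) seat, 46 mm thick, its top surface 421 mm above the floor. Four 53 mm square legs at the seat corners, flush with the edges, run from z = 0 to the seat underside.

The chair is on top of the table, centred. The bench is against the table's +x side, with their −y faces flush.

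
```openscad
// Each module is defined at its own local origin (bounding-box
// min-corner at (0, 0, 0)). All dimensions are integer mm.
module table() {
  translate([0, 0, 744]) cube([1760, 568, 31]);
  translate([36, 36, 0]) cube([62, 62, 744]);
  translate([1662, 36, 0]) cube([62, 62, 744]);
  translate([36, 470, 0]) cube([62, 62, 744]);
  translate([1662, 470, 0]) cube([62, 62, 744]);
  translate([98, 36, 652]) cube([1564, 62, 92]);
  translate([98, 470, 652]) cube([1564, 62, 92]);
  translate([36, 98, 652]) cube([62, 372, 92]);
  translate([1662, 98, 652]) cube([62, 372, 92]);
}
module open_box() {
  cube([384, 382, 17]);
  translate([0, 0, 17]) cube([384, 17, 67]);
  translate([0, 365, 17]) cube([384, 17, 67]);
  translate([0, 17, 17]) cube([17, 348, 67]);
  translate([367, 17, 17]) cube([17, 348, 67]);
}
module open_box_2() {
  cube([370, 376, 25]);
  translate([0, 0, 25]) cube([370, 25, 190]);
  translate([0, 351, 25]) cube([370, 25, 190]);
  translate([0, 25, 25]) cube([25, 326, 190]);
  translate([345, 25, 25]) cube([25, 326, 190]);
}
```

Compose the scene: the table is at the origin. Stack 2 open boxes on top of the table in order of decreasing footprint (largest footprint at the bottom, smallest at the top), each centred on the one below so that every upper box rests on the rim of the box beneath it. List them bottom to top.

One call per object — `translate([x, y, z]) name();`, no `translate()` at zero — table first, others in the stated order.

table();
translate([688, 93, 775]) open_box();
translate([695, 96, 859]) open_box_2();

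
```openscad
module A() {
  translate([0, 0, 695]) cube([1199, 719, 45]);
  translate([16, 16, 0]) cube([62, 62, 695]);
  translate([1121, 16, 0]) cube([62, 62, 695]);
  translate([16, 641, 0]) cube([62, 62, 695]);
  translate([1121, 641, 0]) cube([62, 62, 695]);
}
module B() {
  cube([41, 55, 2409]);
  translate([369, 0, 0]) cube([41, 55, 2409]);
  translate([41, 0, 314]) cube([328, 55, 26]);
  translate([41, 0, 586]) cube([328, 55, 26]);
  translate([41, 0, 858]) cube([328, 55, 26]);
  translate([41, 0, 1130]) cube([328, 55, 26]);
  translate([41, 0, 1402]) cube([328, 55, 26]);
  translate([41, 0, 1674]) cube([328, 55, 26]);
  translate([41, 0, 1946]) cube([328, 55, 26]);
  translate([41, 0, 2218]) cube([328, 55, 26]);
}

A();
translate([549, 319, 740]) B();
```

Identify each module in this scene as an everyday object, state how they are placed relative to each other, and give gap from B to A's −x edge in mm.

The ladder's min-x is at 549; the table's min-x is 0; gap = 549 mm.

A is a table. B is a ladder. The ladder is on top of the table. The gap from the ladder to the table's −x edge is 549 mm.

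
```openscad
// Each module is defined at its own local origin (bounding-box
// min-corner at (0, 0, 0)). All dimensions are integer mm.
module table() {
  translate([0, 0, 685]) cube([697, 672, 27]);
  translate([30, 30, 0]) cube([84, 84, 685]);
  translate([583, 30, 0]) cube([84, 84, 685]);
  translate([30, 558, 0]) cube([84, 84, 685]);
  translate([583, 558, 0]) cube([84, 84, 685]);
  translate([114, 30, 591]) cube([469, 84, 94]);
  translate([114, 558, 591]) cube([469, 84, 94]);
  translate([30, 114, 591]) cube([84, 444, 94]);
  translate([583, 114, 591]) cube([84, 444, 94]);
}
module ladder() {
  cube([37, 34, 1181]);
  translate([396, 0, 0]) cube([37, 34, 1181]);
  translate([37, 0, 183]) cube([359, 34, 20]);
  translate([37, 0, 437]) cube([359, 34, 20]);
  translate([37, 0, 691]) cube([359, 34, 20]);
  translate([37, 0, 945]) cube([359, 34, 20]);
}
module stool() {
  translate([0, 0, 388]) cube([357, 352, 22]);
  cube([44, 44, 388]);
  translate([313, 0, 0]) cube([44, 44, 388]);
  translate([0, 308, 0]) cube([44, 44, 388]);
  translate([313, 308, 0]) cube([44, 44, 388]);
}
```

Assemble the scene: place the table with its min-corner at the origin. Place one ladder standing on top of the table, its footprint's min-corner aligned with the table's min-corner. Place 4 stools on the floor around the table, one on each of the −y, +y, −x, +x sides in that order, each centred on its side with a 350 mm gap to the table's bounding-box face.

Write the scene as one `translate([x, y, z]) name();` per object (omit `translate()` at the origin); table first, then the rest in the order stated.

table();
translate([0, 0, 712]) ladder();
translate([170, -702, 0]) stool();
translate([170, 1022, 0]) stool();
translate([-707, 160, 0]) stool();
translate([1047, 160, 0]) stool();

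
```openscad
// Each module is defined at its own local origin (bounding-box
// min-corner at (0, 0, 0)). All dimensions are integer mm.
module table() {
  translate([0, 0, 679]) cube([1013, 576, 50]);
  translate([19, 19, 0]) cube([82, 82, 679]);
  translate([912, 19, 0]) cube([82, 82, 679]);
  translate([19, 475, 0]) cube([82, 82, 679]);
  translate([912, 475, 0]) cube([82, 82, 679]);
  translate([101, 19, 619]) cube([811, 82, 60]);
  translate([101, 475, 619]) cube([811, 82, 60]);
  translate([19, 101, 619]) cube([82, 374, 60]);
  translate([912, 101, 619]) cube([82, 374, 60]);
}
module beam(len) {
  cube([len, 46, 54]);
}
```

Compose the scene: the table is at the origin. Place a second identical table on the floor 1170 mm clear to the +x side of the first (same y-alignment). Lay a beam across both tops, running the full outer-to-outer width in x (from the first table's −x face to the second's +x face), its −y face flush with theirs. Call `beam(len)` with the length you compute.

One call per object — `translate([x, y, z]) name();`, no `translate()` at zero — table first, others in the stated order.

table();
translate([2183, 0, 0]) table();
translate([0, 0, 729]) beam(3196);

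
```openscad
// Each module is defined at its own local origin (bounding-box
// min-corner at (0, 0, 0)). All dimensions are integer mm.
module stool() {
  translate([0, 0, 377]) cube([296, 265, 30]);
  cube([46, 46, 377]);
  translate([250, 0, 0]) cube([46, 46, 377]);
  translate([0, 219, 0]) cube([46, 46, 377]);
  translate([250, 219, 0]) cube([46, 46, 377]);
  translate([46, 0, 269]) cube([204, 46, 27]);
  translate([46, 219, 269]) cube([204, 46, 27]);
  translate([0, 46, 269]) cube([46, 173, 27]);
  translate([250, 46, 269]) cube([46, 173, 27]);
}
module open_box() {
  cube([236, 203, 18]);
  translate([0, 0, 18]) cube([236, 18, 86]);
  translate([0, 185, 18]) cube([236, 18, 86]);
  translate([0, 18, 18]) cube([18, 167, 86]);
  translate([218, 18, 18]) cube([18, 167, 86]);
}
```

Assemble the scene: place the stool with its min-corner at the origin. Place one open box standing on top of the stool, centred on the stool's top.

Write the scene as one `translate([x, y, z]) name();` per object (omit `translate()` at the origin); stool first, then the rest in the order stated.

stool();
translate([30, 31, 407]) open_box();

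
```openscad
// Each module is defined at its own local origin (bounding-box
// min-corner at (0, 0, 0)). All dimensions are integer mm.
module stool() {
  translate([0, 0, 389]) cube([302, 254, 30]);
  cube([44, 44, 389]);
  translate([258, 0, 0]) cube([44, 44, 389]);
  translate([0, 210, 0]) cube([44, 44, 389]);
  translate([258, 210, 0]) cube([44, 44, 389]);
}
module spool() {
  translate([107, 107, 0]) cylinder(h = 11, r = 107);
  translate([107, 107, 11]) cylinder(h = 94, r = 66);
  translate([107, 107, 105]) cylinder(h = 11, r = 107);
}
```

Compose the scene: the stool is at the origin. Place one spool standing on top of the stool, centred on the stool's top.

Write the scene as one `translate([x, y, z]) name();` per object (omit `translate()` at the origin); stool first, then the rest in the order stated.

stool();
translate([44, 20, 419]) spool();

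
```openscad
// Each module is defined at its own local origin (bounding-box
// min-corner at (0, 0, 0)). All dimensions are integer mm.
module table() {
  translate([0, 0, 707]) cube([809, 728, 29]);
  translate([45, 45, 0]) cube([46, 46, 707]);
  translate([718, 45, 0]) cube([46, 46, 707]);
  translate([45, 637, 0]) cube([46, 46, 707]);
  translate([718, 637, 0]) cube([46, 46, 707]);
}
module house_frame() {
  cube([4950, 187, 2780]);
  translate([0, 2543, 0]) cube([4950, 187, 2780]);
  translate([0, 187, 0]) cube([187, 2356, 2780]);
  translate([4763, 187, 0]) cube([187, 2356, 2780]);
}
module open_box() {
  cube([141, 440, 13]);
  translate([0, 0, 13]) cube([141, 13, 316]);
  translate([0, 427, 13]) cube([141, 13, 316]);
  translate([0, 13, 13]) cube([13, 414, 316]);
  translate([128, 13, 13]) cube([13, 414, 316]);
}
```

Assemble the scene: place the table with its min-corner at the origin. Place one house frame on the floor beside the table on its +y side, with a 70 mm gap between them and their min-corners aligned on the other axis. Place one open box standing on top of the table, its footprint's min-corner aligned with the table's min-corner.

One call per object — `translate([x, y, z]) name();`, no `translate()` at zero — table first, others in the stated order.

table();
translate([0, 798, 0]) house_frame();
translate([0, 0, 736]) open_box();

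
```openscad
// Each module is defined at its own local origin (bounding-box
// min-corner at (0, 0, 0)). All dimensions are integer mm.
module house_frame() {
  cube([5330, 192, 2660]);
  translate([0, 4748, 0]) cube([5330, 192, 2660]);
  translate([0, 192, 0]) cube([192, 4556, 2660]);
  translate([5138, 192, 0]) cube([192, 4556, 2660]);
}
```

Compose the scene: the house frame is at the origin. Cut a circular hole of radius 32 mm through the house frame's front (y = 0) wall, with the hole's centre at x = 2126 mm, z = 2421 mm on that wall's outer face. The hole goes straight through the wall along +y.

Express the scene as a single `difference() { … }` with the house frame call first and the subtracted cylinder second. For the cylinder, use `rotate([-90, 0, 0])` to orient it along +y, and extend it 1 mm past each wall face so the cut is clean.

difference() {
  house_frame();
  translate([2126, -1, 2421]) rotate([-90, 0, 0]) cylinder(h = 194, r = 32);
}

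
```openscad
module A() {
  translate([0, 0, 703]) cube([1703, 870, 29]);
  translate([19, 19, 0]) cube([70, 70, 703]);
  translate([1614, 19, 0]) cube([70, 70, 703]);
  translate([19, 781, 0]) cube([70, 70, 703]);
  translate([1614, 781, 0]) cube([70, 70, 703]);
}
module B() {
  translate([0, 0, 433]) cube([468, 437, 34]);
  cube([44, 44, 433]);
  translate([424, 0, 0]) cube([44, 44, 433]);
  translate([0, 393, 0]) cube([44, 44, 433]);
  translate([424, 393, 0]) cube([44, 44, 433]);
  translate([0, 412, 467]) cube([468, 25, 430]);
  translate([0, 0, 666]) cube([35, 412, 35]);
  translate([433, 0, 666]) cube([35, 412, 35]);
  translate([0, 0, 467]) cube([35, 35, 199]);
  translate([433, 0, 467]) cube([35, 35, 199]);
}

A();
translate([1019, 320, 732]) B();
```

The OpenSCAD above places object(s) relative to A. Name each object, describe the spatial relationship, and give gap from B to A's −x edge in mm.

A is a table. B is a chair. The chair is on top of the table. The gap from the chair to the table's −x edge is 1019 mm.

The chair's min-x is at 1019; the table's min-x is 0; gap = 1019 mm.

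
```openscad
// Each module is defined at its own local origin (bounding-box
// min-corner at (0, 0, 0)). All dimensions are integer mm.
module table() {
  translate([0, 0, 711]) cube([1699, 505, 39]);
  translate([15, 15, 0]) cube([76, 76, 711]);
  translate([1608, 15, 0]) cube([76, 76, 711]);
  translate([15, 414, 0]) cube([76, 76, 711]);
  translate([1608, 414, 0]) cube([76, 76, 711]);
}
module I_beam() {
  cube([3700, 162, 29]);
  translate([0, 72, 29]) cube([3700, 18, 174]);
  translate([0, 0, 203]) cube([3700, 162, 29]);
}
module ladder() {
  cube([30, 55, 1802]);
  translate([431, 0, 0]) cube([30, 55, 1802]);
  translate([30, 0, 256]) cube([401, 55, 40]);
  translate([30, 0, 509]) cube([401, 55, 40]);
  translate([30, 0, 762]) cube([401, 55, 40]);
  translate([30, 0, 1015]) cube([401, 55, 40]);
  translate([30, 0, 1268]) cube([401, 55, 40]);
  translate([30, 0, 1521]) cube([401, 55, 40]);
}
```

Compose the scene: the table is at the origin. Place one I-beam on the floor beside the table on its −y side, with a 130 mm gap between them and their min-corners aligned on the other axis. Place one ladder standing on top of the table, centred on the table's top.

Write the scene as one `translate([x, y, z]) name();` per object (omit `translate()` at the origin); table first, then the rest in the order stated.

table();
translate([0, -292, 0]) I_beam();
translate([619, 225, 750]) ladder();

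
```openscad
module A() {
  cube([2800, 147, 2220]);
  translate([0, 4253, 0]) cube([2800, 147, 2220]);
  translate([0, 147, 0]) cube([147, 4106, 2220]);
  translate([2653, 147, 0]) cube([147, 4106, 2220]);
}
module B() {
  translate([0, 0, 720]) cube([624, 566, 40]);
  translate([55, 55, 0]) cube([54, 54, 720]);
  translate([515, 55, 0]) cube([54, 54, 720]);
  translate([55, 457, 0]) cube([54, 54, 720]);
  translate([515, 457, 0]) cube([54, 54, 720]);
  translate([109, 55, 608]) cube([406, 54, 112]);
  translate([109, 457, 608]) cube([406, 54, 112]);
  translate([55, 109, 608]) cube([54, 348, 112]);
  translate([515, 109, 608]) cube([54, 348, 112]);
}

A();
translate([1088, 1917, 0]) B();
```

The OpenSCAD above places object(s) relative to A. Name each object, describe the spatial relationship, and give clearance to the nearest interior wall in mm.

Clearances: x = 941, y = 1770; minimum 941 mm.

A is a house frame. B is a table. The table sits inside the house frame, centred. The clearance to the nearest interior wall is 941 mm.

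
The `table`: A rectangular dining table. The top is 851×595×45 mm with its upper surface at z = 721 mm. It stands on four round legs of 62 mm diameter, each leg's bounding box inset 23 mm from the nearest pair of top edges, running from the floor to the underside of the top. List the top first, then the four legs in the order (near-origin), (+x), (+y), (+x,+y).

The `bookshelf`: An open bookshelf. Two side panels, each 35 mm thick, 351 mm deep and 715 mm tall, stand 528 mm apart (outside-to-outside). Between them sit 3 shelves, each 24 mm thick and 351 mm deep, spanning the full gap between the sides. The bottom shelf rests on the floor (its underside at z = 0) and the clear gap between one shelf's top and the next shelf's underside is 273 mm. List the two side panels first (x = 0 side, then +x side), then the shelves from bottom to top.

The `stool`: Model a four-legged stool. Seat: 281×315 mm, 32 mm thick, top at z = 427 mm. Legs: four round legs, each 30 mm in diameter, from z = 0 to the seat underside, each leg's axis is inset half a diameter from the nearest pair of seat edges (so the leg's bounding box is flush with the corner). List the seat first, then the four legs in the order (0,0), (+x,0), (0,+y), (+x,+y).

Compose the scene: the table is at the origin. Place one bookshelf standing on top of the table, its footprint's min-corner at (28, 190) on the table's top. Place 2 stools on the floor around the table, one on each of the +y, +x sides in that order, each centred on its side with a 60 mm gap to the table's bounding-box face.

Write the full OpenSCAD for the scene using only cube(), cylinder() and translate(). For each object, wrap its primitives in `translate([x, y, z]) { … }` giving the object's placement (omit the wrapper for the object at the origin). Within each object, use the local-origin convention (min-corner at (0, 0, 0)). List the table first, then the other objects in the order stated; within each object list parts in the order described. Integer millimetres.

translate([0, 0, 676]) cube([851, 595, 45]);
translate([54, 54, 0]) cylinder(h = 676, r = 31);
translate([797, 54, 0]) cylinder(h = 676, r = 31);
translate([54, 541, 0]) cylinder(h = 676, r = 31);
translate([797, 541, 0]) cylinder(h = 676, r = 31);
translate([28, 190, 721]) {
  cube([35, 351, 715]);
  translate([493, 0, 0]) cube([35, 351, 715]);
  translate([35, 0, 0]) cube([458, 351, 24]);
  translate([35, 0, 297]) cube([458, 351, 24]);
  translate([35, 0, 594]) cube([458, 351, 24]);
}
translate([285, 655, 0]) {
  translate([0, 0, 395]) cube([281, 315, 32]);
  translate([15, 15, 0]) cylinder(h = 395, r = 15);
  translate([266, 15, 0]) cylinder(h = 395, r = 15);
  translate([15, 300, 0]) cylinder(h = 395, r = 15);
  translate([266, 300, 0]) cylinder(h = 395, r = 15);
}
translate([911, 140, 0]) {
  translate([0, 0, 395]) cube([281, 315, 32]);
  translate([15, 15, 0]) cylinder(h = 395, r = 15);
  translate([266, 15, 0]) cylinder(h = 395, r = 15);
  translate([15, 300, 0]) cylinder(h = 395, r = 15);
  translate([266, 300, 0]) cylinder(h = 395, r = 15);
}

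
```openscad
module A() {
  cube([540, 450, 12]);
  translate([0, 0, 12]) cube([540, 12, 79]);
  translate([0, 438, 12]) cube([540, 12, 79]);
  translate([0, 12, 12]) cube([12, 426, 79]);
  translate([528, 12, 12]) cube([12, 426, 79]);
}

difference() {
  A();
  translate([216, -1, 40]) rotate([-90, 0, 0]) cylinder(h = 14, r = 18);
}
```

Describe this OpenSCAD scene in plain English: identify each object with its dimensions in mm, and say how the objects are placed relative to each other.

A is an open-topped rectangular box: outside dimensions 540×450×91 mm, with a uniform wall and base thickness of 12 mm. The base is a full 540×450 slab on the floor; four walls sit on top of the base. The front and back walls (the −y and +y sides) span the full width; the two side walls fit between them.

The open box has a circular hole of radius 18 mm through its front wall, centred at (x = 216, z = 40).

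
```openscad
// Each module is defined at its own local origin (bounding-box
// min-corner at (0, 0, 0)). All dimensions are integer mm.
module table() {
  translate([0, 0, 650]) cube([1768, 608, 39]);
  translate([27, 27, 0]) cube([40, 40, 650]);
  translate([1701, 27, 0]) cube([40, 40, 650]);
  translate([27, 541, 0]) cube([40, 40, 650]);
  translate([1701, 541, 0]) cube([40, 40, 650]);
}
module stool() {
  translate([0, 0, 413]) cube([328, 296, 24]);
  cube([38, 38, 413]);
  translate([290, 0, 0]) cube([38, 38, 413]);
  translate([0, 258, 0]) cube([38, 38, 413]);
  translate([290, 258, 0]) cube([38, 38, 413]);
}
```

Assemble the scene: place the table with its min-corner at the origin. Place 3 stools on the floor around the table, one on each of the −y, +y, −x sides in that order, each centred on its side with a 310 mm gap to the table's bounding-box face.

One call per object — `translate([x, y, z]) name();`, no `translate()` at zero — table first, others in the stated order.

table();
translate([720, -606, 0]) stool();
translate([720, 918, 0]) stool();
translate([-638, 156, 0]) stool();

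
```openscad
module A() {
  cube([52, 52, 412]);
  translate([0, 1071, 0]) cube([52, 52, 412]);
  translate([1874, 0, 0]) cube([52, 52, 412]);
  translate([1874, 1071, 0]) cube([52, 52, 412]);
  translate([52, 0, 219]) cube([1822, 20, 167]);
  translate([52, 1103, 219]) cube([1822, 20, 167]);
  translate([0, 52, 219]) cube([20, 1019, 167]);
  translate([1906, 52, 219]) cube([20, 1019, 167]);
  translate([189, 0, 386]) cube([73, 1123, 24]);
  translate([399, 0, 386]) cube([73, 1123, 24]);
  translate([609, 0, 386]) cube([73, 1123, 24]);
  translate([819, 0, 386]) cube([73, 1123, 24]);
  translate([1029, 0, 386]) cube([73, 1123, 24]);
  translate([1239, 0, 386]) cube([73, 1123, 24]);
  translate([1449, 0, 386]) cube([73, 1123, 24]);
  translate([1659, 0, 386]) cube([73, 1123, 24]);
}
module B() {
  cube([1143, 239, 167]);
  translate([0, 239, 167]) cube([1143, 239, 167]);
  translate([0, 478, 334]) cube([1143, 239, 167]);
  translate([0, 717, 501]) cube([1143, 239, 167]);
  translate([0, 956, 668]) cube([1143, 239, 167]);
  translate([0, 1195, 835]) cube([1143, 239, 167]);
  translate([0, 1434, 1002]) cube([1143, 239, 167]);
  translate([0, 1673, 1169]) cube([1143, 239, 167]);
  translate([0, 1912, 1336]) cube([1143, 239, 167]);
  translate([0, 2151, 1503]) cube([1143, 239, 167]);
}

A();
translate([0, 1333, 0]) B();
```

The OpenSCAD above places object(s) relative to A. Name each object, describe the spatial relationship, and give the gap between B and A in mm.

A is a bed frame. B is a staircase. The staircase is on the floor beside the bed frame on its +y side. The gap between the staircase and the bed frame is 210 mm.

The staircase's nearest face is 210 mm from the bed frame's +y face.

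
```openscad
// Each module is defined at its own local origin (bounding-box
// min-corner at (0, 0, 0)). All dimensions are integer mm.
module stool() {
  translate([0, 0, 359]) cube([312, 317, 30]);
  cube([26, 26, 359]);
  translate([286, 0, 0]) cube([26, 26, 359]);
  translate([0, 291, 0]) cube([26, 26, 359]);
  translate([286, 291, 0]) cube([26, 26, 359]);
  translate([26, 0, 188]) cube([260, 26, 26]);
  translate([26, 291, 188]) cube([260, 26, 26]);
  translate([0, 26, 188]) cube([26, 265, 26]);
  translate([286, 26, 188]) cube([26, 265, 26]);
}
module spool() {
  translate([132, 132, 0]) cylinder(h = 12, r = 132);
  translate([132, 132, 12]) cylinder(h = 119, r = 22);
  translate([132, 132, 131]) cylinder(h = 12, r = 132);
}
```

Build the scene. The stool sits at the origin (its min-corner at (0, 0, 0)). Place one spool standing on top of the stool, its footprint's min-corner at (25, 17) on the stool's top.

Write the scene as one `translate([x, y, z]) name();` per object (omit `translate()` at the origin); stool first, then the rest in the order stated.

stool();
translate([25, 17, 389]) spool();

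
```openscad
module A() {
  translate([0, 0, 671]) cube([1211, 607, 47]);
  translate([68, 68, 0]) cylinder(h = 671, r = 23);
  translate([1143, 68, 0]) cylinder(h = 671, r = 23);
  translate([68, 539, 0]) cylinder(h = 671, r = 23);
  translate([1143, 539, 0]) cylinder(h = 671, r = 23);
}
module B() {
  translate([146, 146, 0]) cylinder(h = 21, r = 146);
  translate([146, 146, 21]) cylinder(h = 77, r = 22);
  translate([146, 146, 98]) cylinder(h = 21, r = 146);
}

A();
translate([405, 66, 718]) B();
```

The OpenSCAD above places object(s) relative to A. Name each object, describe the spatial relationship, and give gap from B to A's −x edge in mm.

The spool's min-x is at 405; the table's min-x is 0; gap = 405 mm.

A is a table. B is a spool. The spool is on top of the table. The gap from the spool to the table's −x edge is 405 mm.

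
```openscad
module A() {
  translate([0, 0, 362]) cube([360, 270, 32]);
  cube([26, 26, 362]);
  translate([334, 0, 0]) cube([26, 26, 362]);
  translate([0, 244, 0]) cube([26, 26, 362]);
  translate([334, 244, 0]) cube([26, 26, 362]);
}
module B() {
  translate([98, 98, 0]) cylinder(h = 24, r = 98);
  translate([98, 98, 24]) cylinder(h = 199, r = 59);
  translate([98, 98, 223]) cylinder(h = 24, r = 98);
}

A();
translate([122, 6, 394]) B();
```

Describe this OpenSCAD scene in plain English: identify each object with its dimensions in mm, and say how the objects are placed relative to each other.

A is a four-legged stool. The seat is a 360×270×32 mm slab whose top surface is at z = 394 mm; four square legs, each 26×26 mm in cross-section, run from the floor (z = 0) to the underside of the seat, each flush with a corner of the seat.

B is a spool: two coaxial disc flanges of radius 98 mm and thickness 24 mm, joined by a core cylinder of radius 59 mm and height 199 mm. The lower flange rests on z = 0 and the three cylinders share a vertical axis.

The spool is on top of the stool.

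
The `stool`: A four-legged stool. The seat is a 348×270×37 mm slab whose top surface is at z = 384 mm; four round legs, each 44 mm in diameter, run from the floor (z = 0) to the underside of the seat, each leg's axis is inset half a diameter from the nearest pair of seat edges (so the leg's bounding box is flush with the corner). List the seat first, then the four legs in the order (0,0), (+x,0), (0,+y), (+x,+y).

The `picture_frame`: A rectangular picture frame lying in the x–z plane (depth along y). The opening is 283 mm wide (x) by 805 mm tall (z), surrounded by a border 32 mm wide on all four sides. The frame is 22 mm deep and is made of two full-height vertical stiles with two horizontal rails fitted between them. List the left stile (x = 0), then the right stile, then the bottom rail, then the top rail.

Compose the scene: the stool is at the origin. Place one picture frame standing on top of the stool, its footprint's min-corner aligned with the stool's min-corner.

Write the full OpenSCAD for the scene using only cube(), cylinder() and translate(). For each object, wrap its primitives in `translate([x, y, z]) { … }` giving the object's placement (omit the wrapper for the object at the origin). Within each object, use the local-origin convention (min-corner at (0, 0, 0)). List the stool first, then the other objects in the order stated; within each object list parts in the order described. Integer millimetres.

translate([0, 0, 347]) cube([348, 270, 37]);
translate([22, 22, 0]) cylinder(h = 347, r = 22);
translate([326, 22, 0]) cylinder(h = 347, r = 22);
translate([22, 248, 0]) cylinder(h = 347, r = 22);
translate([326, 248, 0]) cylinder(h = 347, r = 22);
translate([0, 0, 384]) {
  cube([32, 22, 869]);
  translate([315, 0, 0]) cube([32, 22, 869]);
  translate([32, 0, 0]) cube([283, 22, 32]);
  translate([32, 0, 837]) cube([283, 22, 32]);
}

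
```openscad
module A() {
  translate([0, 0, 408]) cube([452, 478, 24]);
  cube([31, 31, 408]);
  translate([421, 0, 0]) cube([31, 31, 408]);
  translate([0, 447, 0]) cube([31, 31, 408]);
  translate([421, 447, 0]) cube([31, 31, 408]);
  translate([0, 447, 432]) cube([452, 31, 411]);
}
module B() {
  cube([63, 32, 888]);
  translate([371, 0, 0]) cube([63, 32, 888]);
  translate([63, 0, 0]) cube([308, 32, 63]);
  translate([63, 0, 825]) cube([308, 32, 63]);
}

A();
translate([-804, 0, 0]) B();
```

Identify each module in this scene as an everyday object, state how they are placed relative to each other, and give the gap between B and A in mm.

The picture frame's nearest face is 370 mm from the chair's −x face.

A is a chair. B is a picture frame. The picture frame is on the floor beside the chair on its −x side. The gap between the picture frame and the chair is 370 mm.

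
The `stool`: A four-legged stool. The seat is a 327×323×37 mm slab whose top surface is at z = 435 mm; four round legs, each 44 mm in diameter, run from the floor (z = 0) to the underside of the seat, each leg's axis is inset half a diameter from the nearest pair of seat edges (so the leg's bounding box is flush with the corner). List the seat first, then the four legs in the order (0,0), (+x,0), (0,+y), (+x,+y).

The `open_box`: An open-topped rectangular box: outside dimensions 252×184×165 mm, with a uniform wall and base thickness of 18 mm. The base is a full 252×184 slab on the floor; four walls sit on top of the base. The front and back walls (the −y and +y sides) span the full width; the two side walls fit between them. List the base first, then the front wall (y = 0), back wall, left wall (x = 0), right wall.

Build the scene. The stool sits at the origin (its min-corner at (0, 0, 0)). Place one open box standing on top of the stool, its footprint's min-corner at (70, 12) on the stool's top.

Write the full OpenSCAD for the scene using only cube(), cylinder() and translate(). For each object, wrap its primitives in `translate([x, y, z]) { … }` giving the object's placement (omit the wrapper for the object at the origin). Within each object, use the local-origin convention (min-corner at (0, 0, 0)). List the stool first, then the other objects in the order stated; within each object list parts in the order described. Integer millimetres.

translate([0, 0, 398]) cube([327, 323, 37]);
translate([22, 22, 0]) cylinder(h = 398, r = 22);
translate([305, 22, 0]) cylinder(h = 398, r = 22);
translate([22, 301, 0]) cylinder(h = 398, r = 22);
translate([305, 301, 0]) cylinder(h = 398, r = 22);
translate([70, 12, 435]) {
  cube([252, 184, 18]);
  translate([0, 0, 18]) cube([252, 18, 147]);
  translate([0, 166, 18]) cube([252, 18, 147]);
  translate([0, 18, 18]) cube([18, 148, 147]);
  translate([234, 18, 18]) cube([18, 148, 147]);
}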